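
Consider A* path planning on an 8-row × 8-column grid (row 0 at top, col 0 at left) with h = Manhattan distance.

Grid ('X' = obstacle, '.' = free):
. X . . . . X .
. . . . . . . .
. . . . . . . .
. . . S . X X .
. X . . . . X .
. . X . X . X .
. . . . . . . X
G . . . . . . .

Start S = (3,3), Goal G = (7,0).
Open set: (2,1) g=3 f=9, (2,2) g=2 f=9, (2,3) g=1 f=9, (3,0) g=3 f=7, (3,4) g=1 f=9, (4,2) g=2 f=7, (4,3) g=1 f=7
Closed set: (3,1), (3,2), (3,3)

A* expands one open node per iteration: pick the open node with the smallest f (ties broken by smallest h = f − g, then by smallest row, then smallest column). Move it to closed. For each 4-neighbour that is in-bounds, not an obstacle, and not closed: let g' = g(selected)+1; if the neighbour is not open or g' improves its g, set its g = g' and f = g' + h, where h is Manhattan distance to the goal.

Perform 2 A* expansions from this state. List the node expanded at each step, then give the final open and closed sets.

order=[(3,0) → (4,0)]; open=[(2,0) g=4 f=9, (2,1) g=3 f=9, (2,2) g=2 f=9, (2,3) g=1 f=9, (3,4) g=1 f=9, (4,2) g=2 f=7, (4,3) g=1 f=7, (5,0) g=5 f=7]; closed=[(3,0), (3,1), (3,2), (3,3), (4,0)]

step 1: expand (3,0) (f=7, h=4) → closed; open now [(2,0) g=4 f=9, (2,1) g=3 f=9, (2,2) g=2 f=9, (2,3) g=1 f=9, (3,4) g=1 f=9, (4,0) g=4 f=7, (4,2) g=2 f=7, (4,3) g=1 f=7]
step 2: expand (4,0) (f=7, h=3) → closed; open now [(2,0) g=4 f=9, (2,1) g=3 f=9, (2,2) g=2 f=9, (2,3) g=1 f=9, (3,4) g=1 f=9, (4,2) g=2 f=7, (4,3) g=1 f=7, (5,0) g=5 f=7]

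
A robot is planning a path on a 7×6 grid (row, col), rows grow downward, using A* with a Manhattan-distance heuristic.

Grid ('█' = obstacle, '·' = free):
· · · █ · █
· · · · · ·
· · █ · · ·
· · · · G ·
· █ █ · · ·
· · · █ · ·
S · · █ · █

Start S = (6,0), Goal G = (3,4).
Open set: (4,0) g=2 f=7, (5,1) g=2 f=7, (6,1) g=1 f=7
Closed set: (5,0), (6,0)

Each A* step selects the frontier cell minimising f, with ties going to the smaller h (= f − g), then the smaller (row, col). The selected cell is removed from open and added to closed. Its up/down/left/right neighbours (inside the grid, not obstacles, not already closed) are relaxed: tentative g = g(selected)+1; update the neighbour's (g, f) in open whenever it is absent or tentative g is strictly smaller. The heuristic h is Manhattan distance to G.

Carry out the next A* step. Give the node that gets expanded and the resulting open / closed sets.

expanded=(4,0); open=[(3,0) g=3 f=7, (5,1) g=2 f=7, (6,1) g=1 f=7]; closed=[(4,0), (5,0), (6,0)]

step 1: expand (4,0) (f=7, h=5) → closed; open now [(3,0) g=3 f=7, (5,1) g=2 f=7, (6,1) g=1 f=7]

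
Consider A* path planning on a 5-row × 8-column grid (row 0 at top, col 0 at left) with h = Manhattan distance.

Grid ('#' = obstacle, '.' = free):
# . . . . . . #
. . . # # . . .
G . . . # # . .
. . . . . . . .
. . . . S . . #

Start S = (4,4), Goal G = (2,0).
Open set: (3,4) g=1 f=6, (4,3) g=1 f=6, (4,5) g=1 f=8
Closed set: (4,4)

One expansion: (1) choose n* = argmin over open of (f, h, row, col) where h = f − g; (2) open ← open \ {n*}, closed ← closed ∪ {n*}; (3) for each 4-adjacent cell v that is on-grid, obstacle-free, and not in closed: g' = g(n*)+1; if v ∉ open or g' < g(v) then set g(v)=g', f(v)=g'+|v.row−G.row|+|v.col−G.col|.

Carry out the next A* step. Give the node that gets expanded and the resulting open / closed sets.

step 1: expand (3,4) (f=6, h=5) → closed; open now [(3,3) g=2 f=6, (3,5) g=2 f=8, (4,3) g=1 f=6, (4,5) g=1 f=8]

expanded=(3,4); open=[(3,3) g=2 f=6, (3,5) g=2 f=8, (4,3) g=1 f=6, (4,5) g=1 f=8]; closed=[(3,4), (4,4)]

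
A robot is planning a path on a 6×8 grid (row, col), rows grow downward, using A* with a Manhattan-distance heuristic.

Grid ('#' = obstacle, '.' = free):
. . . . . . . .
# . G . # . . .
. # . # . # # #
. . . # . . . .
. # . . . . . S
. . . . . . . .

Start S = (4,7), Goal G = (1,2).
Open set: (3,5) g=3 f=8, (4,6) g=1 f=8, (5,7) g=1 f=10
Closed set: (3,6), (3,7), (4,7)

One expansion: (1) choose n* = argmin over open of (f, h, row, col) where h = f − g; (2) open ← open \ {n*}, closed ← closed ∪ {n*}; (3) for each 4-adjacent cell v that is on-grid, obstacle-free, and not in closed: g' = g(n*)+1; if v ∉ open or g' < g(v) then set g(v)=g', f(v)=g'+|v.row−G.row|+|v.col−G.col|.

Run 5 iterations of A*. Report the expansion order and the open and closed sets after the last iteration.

step 1: expand (3,5) (f=8, h=5) → closed; open now [(3,4) g=4 f=8, (4,5) g=4 f=10, (4,6) g=1 f=8, (5,7) g=1 f=10]
step 2: expand (3,4) (f=8, h=4) → closed; open now [(2,4) g=5 f=8, (4,4) g=5 f=10, (4,5) g=4 f=10, (4,6) g=1 f=8, (5,7) g=1 f=10]
step 3: expand (2,4) (f=8, h=3) → closed; open now [(4,4) g=5 f=10, (4,5) g=4 f=10, (4,6) g=1 f=8, (5,7) g=1 f=10]
step 4: expand (4,6) (f=8, h=7) → closed; open now [(4,4) g=5 f=10, (4,5) g=2 f=8, (5,6) g=2 f=10, (5,7) g=1 f=10]
step 5: expand (4,5) (f=8, h=6) → closed; open now [(4,4) g=3 f=8, (5,5) g=3 f=10, (5,6) g=2 f=10, (5,7) g=1 f=10]

order=[(3,5) → (3,4) → (2,4) → (4,6) → (4,5)]; open=[(4,4) g=3 f=8, (5,5) g=3 f=10, (5,6) g=2 f=10, (5,7) g=1 f=10]; closed=[(2,4), (3,4), (3,5), (3,6), (3,7), (4,5), (4,6), (4,7)]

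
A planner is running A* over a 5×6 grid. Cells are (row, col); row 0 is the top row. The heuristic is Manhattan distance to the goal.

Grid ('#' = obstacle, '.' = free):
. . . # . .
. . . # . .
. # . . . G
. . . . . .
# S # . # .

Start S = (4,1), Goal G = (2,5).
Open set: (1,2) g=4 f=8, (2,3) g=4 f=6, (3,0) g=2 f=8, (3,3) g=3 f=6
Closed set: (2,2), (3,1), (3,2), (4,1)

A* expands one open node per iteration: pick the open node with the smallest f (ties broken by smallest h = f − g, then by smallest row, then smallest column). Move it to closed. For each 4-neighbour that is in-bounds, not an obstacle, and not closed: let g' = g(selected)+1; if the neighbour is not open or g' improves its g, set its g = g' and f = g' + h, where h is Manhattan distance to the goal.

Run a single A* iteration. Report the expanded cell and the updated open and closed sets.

expanded=(2,3); open=[(1,2) g=4 f=8, (2,4) g=5 f=6, (3,0) g=2 f=8, (3,3) g=3 f=6]; closed=[(2,2), (2,3), (3,1), (3,2), (4,1)]

step 1: expand (2,3) (f=6, h=2) → closed; open now [(1,2) g=4 f=8, (2,4) g=5 f=6, (3,0) g=2 f=8, (3,3) g=3 f=6]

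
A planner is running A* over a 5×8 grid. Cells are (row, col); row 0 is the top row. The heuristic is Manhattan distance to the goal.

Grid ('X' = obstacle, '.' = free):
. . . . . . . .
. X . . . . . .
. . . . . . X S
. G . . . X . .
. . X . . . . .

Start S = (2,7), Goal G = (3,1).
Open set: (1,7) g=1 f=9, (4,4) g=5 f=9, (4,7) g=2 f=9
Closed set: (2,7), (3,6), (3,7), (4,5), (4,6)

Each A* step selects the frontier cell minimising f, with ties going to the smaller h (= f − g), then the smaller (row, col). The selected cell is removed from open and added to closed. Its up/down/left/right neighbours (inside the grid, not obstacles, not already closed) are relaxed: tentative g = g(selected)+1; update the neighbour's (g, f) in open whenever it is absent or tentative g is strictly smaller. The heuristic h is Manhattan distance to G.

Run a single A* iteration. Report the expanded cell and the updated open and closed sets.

expanded=(4,4); open=[(1,7) g=1 f=9, (3,4) g=6 f=9, (4,3) g=6 f=9, (4,7) g=2 f=9]; closed=[(2,7), (3,6), (3,7), (4,4), (4,5), (4,6)]

step 1: expand (4,4) (f=9, h=4) → closed; open now [(1,7) g=1 f=9, (3,4) g=6 f=9, (4,3) g=6 f=9, (4,7) g=2 f=9]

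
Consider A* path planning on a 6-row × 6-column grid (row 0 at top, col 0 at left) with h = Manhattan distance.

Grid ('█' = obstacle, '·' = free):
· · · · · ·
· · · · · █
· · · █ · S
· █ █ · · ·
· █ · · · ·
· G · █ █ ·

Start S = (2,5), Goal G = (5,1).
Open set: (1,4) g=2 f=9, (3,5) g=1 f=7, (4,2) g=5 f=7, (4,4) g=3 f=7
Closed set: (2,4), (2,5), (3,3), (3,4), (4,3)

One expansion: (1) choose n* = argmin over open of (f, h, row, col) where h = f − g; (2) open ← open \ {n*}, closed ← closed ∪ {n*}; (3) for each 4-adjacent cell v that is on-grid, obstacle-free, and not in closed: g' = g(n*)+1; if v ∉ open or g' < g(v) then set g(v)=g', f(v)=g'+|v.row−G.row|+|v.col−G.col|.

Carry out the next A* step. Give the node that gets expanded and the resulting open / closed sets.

step 1: expand (4,2) (f=7, h=2) → closed; open now [(1,4) g=2 f=9, (3,5) g=1 f=7, (4,4) g=3 f=7, (5,2) g=6 f=7]

expanded=(4,2); open=[(1,4) g=2 f=9, (3,5) g=1 f=7, (4,4) g=3 f=7, (5,2) g=6 f=7]; closed=[(2,4), (2,5), (3,3), (3,4), (4,2), (4,3)]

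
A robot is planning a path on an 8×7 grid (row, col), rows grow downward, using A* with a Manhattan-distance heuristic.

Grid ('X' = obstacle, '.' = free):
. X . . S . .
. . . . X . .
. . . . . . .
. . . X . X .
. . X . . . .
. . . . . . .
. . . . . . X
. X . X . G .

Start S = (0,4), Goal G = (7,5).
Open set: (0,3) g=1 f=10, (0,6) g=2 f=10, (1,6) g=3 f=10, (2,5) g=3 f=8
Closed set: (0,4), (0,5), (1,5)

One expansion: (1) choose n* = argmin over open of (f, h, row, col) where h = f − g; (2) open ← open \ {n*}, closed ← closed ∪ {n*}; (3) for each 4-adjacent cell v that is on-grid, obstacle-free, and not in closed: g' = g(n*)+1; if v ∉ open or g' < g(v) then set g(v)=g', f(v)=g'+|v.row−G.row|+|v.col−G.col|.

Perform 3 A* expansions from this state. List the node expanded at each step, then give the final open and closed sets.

order=[(2,5) → (2,4) → (3,4)]; open=[(0,3) g=1 f=10, (0,6) g=2 f=10, (1,6) g=3 f=10, (2,3) g=5 f=12, (2,6) g=4 f=10, (4,4) g=6 f=10]; closed=[(0,4), (0,5), (1,5), (2,4), (2,5), (3,4)]

step 1: expand (2,5) (f=8, h=5) → closed; open now [(0,3) g=1 f=10, (0,6) g=2 f=10, (1,6) g=3 f=10, (2,4) g=4 f=10, (2,6) g=4 f=10]
step 2: expand (2,4) (f=10, h=6) → closed; open now [(0,3) g=1 f=10, (0,6) g=2 f=10, (1,6) g=3 f=10, (2,3) g=5 f=12, (2,6) g=4 f=10, (3,4) g=5 f=10]
step 3: expand (3,4) (f=10, h=5) → closed; open now [(0,3) g=1 f=10, (0,6) g=2 f=10, (1,6) g=3 f=10, (2,3) g=5 f=12, (2,6) g=4 f=10, (4,4) g=6 f=10]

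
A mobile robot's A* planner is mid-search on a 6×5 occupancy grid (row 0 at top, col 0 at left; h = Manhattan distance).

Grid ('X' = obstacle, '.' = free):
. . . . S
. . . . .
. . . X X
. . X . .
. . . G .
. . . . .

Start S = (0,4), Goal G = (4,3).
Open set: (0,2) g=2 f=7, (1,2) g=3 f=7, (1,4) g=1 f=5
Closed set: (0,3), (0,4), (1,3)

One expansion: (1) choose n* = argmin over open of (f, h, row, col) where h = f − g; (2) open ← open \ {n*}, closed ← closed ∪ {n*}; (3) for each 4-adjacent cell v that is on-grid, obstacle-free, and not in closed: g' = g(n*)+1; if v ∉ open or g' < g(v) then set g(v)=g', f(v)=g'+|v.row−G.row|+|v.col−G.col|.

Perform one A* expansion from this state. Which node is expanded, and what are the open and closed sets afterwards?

step 1: expand (1,4) (f=5, h=4) → closed; open now [(0,2) g=2 f=7, (1,2) g=3 f=7]

expanded=(1,4); open=[(0,2) g=2 f=7, (1,2) g=3 f=7]; closed=[(0,3), (0,4), (1,3), (1,4)]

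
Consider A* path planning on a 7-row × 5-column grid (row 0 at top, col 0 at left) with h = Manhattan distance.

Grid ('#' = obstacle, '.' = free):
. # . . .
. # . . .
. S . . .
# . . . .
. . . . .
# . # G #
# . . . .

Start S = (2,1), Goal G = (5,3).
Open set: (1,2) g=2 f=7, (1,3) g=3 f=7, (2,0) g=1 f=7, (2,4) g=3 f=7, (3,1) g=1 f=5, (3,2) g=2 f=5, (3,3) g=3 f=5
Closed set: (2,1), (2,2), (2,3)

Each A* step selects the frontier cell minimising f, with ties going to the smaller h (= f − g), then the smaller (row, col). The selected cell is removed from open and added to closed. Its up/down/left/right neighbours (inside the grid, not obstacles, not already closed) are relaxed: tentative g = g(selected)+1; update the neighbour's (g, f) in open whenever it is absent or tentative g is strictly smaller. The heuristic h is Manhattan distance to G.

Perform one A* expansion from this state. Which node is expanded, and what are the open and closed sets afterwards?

expanded=(3,3); open=[(1,2) g=2 f=7, (1,3) g=3 f=7, (2,0) g=1 f=7, (2,4) g=3 f=7, (3,1) g=1 f=5, (3,2) g=2 f=5, (3,4) g=4 f=7, (4,3) g=4 f=5]; closed=[(2,1), (2,2), (2,3), (3,3)]

step 1: expand (3,3) (f=5, h=2) → closed; open now [(1,2) g=2 f=7, (1,3) g=3 f=7, (2,0) g=1 f=7, (2,4) g=3 f=7, (3,1) g=1 f=5, (3,2) g=2 f=5, (3,4) g=4 f=7, (4,3) g=4 f=5]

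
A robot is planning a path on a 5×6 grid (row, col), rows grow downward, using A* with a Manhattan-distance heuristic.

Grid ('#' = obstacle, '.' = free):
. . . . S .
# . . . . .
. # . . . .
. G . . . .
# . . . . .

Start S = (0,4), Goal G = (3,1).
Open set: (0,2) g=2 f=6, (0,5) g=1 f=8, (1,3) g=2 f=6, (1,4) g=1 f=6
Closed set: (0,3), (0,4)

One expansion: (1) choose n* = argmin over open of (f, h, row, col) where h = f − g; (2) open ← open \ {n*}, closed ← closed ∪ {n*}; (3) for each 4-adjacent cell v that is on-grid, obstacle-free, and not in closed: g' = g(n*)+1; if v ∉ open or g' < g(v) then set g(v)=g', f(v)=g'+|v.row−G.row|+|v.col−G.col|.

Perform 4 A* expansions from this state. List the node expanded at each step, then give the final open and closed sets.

order=[(0,2) → (0,1) → (1,1) → (1,2)]; open=[(0,0) g=4 f=8, (0,5) g=1 f=8, (1,3) g=2 f=6, (1,4) g=1 f=6, (2,2) g=4 f=6]; closed=[(0,1), (0,2), (0,3), (0,4), (1,1), (1,2)]

step 1: expand (0,2) (f=6, h=4) → closed; open now [(0,1) g=3 f=6, (0,5) g=1 f=8, (1,2) g=3 f=6, (1,3) g=2 f=6, (1,4) g=1 f=6]
step 2: expand (0,1) (f=6, h=3) → closed; open now [(0,0) g=4 f=8, (0,5) g=1 f=8, (1,1) g=4 f=6, (1,2) g=3 f=6, (1,3) g=2 f=6, (1,4) g=1 f=6]
step 3: expand (1,1) (f=6, h=2) → closed; open now [(0,0) g=4 f=8, (0,5) g=1 f=8, (1,2) g=3 f=6, (1,3) g=2 f=6, (1,4) g=1 f=6]
step 4: expand (1,2) (f=6, h=3) → closed; open now [(0,0) g=4 f=8, (0,5) g=1 f=8, (1,3) g=2 f=6, (1,4) g=1 f=6, (2,2) g=4 f=6]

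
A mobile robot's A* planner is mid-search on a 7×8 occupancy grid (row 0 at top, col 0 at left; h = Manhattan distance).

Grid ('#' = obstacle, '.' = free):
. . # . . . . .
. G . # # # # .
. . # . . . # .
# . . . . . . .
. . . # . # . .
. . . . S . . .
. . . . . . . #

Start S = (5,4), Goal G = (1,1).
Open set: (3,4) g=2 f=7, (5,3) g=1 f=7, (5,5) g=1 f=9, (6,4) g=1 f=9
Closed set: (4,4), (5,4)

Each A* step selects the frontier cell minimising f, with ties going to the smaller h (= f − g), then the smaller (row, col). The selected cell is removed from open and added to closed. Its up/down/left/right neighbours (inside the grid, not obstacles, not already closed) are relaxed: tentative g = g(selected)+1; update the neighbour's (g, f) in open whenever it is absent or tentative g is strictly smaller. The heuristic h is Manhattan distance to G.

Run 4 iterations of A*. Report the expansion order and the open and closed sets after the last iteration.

order=[(3,4) → (2,4) → (2,3) → (3,3)]; open=[(2,5) g=4 f=9, (3,2) g=4 f=7, (3,5) g=3 f=9, (5,3) g=1 f=7, (5,5) g=1 f=9, (6,4) g=1 f=9]; closed=[(2,3), (2,4), (3,3), (3,4), (4,4), (5,4)]

step 1: expand (3,4) (f=7, h=5) → closed; open now [(2,4) g=3 f=7, (3,3) g=3 f=7, (3,5) g=3 f=9, (5,3) g=1 f=7, (5,5) g=1 f=9, (6,4) g=1 f=9]
step 2: expand (2,4) (f=7, h=4) → closed; open now [(2,3) g=4 f=7, (2,5) g=4 f=9, (3,3) g=3 f=7, (3,5) g=3 f=9, (5,3) g=1 f=7, (5,5) g=1 f=9, (6,4) g=1 f=9]
step 3: expand (2,3) (f=7, h=3) → closed; open now [(2,5) g=4 f=9, (3,3) g=3 f=7, (3,5) g=3 f=9, (5,3) g=1 f=7, (5,5) g=1 f=9, (6,4) g=1 f=9]
step 4: expand (3,3) (f=7, h=4) → closed; open now [(2,5) g=4 f=9, (3,2) g=4 f=7, (3,5) g=3 f=9, (5,3) g=1 f=7, (5,5) g=1 f=9, (6,4) g=1 f=9]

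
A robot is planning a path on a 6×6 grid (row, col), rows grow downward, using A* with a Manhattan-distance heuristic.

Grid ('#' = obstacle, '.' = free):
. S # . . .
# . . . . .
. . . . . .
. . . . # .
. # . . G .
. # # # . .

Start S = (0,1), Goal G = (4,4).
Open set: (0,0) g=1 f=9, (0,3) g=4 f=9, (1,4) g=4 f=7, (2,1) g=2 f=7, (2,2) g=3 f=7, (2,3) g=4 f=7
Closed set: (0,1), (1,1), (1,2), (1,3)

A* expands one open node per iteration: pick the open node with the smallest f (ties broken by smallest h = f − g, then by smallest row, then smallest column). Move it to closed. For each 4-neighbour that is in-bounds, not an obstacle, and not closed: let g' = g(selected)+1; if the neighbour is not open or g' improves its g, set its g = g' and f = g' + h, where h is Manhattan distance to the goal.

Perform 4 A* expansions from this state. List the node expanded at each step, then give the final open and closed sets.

order=[(1,4) → (2,4) → (2,3) → (3,3)]; open=[(0,0) g=1 f=9, (0,3) g=4 f=9, (0,4) g=5 f=9, (1,5) g=5 f=9, (2,1) g=2 f=7, (2,2) g=3 f=7, (2,5) g=6 f=9, (3,2) g=6 f=9, (4,3) g=6 f=7]; closed=[(0,1), (1,1), (1,2), (1,3), (1,4), (2,3), (2,4), (3,3)]

step 1: expand (1,4) (f=7, h=3) → closed; open now [(0,0) g=1 f=9, (0,3) g=4 f=9, (0,4) g=5 f=9, (1,5) g=5 f=9, (2,1) g=2 f=7, (2,2) g=3 f=7, (2,3) g=4 f=7, (2,4) g=5 f=7]
step 2: expand (2,4) (f=7, h=2) → closed; open now [(0,0) g=1 f=9, (0,3) g=4 f=9, (0,4) g=5 f=9, (1,5) g=5 f=9, (2,1) g=2 f=7, (2,2) g=3 f=7, (2,3) g=4 f=7, (2,5) g=6 f=9]
step 3: expand (2,3) (f=7, h=3) → closed; open now [(0,0) g=1 f=9, (0,3) g=4 f=9, (0,4) g=5 f=9, (1,5) g=5 f=9, (2,1) g=2 f=7, (2,2) g=3 f=7, (2,5) g=6 f=9, (3,3) g=5 f=7]
step 4: expand (3,3) (f=7, h=2) → closed; open now [(0,0) g=1 f=9, (0,3) g=4 f=9, (0,4) g=5 f=9, (1,5) g=5 f=9, (2,1) g=2 f=7, (2,2) g=3 f=7, (2,5) g=6 f=9, (3,2) g=6 f=9, (4,3) g=6 f=7]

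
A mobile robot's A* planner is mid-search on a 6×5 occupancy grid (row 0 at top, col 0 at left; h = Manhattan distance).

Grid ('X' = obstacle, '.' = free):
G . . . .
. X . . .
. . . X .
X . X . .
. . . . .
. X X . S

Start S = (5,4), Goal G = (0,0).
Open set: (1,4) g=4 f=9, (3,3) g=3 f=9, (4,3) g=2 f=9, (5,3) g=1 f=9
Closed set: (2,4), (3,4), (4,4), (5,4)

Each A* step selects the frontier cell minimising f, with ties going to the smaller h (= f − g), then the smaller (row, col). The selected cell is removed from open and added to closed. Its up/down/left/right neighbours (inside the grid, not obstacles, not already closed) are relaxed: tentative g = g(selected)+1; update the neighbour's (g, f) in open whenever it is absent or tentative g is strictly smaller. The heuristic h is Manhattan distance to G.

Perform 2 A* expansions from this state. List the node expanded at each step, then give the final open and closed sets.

order=[(1,4) → (0,4)]; open=[(0,3) g=6 f=9, (1,3) g=5 f=9, (3,3) g=3 f=9, (4,3) g=2 f=9, (5,3) g=1 f=9]; closed=[(0,4), (1,4), (2,4), (3,4), (4,4), (5,4)]

step 1: expand (1,4) (f=9, h=5) → closed; open now [(0,4) g=5 f=9, (1,3) g=5 f=9, (3,3) g=3 f=9, (4,3) g=2 f=9, (5,3) g=1 f=9]
step 2: expand (0,4) (f=9, h=4) → closed; open now [(0,3) g=6 f=9, (1,3) g=5 f=9, (3,3) g=3 f=9, (4,3) g=2 f=9, (5,3) g=1 f=9]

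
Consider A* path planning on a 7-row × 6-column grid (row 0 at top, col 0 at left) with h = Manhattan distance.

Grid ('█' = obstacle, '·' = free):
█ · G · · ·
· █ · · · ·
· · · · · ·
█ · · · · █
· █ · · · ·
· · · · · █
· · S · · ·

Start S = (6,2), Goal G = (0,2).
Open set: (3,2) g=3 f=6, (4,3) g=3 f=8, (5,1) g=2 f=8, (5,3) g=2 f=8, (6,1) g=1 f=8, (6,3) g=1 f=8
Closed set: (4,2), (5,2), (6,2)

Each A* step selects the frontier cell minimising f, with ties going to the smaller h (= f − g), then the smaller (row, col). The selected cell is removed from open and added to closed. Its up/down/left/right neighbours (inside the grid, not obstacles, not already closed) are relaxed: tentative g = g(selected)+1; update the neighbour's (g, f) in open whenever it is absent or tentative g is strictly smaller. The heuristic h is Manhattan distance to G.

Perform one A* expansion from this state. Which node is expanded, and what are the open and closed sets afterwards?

step 1: expand (3,2) (f=6, h=3) → closed; open now [(2,2) g=4 f=6, (3,1) g=4 f=8, (3,3) g=4 f=8, (4,3) g=3 f=8, (5,1) g=2 f=8, (5,3) g=2 f=8, (6,1) g=1 f=8, (6,3) g=1 f=8]

expanded=(3,2); open=[(2,2) g=4 f=6, (3,1) g=4 f=8, (3,3) g=4 f=8, (4,3) g=3 f=8, (5,1) g=2 f=8, (5,3) g=2 f=8, (6,1) g=1 f=8, (6,3) g=1 f=8]; closed=[(3,2), (4,2), (5,2), (6,2)]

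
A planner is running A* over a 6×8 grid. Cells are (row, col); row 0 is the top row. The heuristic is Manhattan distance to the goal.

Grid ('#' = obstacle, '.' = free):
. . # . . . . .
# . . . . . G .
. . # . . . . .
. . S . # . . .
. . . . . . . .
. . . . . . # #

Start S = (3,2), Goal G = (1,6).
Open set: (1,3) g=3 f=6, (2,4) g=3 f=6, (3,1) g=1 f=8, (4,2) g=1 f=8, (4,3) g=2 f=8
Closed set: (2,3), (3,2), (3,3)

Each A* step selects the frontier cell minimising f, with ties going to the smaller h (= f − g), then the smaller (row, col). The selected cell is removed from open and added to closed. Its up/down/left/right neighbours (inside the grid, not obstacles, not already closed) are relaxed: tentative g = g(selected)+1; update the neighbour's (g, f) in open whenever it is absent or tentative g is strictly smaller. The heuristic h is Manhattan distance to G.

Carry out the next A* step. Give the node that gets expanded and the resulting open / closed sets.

expanded=(1,3); open=[(0,3) g=4 f=8, (1,2) g=4 f=8, (1,4) g=4 f=6, (2,4) g=3 f=6, (3,1) g=1 f=8, (4,2) g=1 f=8, (4,3) g=2 f=8]; closed=[(1,3), (2,3), (3,2), (3,3)]

step 1: expand (1,3) (f=6, h=3) → closed; open now [(0,3) g=4 f=8, (1,2) g=4 f=8, (1,4) g=4 f=6, (2,4) g=3 f=6, (3,1) g=1 f=8, (4,2) g=1 f=8, (4,3) g=2 f=8]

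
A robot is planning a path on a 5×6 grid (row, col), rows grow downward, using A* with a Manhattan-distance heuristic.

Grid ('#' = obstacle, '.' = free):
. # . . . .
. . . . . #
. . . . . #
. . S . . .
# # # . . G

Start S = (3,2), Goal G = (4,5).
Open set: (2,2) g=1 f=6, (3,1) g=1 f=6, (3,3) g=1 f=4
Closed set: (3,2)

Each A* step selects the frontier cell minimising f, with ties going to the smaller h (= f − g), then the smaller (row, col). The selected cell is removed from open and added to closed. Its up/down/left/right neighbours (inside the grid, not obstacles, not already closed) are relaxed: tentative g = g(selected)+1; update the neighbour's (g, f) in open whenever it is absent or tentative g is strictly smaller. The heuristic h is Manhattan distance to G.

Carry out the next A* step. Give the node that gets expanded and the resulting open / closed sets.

expanded=(3,3); open=[(2,2) g=1 f=6, (2,3) g=2 f=6, (3,1) g=1 f=6, (3,4) g=2 f=4, (4,3) g=2 f=4]; closed=[(3,2), (3,3)]

step 1: expand (3,3) (f=4, h=3) → closed; open now [(2,2) g=1 f=6, (2,3) g=2 f=6, (3,1) g=1 f=6, (3,4) g=2 f=4, (4,3) g=2 f=4]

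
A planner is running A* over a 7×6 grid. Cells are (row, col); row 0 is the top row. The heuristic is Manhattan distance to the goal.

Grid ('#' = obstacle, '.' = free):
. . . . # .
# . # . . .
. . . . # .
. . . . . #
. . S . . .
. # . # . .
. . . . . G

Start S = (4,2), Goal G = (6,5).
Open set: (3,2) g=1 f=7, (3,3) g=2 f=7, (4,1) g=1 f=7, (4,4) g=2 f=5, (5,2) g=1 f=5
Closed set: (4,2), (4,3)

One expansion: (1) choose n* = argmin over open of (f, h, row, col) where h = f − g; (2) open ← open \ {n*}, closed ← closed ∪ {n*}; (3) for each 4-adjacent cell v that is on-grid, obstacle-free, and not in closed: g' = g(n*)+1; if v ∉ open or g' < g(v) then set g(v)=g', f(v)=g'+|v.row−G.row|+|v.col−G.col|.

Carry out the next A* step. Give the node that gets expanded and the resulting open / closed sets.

step 1: expand (4,4) (f=5, h=3) → closed; open now [(3,2) g=1 f=7, (3,3) g=2 f=7, (3,4) g=3 f=7, (4,1) g=1 f=7, (4,5) g=3 f=5, (5,2) g=1 f=5, (5,4) g=3 f=5]

expanded=(4,4); open=[(3,2) g=1 f=7, (3,3) g=2 f=7, (3,4) g=3 f=7, (4,1) g=1 f=7, (4,5) g=3 f=5, (5,2) g=1 f=5, (5,4) g=3 f=5]; closed=[(4,2), (4,3), (4,4)]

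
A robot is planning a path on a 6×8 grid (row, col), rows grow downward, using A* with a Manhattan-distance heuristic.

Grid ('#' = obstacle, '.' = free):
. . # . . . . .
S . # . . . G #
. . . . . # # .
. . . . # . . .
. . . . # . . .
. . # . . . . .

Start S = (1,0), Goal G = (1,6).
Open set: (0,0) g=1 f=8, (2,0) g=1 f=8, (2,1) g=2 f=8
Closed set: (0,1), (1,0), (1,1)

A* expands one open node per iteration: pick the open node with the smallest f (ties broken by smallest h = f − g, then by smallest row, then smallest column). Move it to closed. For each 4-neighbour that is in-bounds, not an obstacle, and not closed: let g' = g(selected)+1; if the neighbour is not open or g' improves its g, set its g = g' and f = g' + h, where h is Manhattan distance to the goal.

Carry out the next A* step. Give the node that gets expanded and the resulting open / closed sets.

step 1: expand (2,1) (f=8, h=6) → closed; open now [(0,0) g=1 f=8, (2,0) g=1 f=8, (2,2) g=3 f=8, (3,1) g=3 f=10]

expanded=(2,1); open=[(0,0) g=1 f=8, (2,0) g=1 f=8, (2,2) g=3 f=8, (3,1) g=3 f=10]; closed=[(0,1), (1,0), (1,1), (2,1)]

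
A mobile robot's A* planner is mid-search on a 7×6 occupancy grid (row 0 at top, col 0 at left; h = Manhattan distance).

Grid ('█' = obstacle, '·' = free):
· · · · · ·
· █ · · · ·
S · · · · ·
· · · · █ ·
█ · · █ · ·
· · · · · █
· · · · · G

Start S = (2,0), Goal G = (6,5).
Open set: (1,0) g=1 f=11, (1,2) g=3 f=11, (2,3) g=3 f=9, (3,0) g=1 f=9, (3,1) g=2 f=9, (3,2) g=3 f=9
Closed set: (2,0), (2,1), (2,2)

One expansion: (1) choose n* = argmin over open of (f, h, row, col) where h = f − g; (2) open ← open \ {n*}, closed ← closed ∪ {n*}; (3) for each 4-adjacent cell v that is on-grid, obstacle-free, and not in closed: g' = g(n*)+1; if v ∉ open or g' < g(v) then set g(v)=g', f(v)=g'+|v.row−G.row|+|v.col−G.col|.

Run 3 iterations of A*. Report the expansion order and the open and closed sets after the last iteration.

order=[(2,3) → (2,4) → (2,5)]; open=[(1,0) g=1 f=11, (1,2) g=3 f=11, (1,3) g=4 f=11, (1,4) g=5 f=11, (1,5) g=6 f=11, (3,0) g=1 f=9, (3,1) g=2 f=9, (3,2) g=3 f=9, (3,3) g=4 f=9, (3,5) g=6 f=9]; closed=[(2,0), (2,1), (2,2), (2,3), (2,4), (2,5)]

step 1: expand (2,3) (f=9, h=6) → closed; open now [(1,0) g=1 f=11, (1,2) g=3 f=11, (1,3) g=4 f=11, (2,4) g=4 f=9, (3,0) g=1 f=9, (3,1) g=2 f=9, (3,2) g=3 f=9, (3,3) g=4 f=9]
step 2: expand (2,4) (f=9, h=5) → closed; open now [(1,0) g=1 f=11, (1,2) g=3 f=11, (1,3) g=4 f=11, (1,4) g=5 f=11, (2,5) g=5 f=9, (3,0) g=1 f=9, (3,1) g=2 f=9, (3,2) g=3 f=9, (3,3) g=4 f=9]
step 3: expand (2,5) (f=9, h=4) → closed; open now [(1,0) g=1 f=11, (1,2) g=3 f=11, (1,3) g=4 f=11, (1,4) g=5 f=11, (1,5) g=6 f=11, (3,0) g=1 f=9, (3,1) g=2 f=9, (3,2) g=3 f=9, (3,3) g=4 f=9, (3,5) g=6 f=9]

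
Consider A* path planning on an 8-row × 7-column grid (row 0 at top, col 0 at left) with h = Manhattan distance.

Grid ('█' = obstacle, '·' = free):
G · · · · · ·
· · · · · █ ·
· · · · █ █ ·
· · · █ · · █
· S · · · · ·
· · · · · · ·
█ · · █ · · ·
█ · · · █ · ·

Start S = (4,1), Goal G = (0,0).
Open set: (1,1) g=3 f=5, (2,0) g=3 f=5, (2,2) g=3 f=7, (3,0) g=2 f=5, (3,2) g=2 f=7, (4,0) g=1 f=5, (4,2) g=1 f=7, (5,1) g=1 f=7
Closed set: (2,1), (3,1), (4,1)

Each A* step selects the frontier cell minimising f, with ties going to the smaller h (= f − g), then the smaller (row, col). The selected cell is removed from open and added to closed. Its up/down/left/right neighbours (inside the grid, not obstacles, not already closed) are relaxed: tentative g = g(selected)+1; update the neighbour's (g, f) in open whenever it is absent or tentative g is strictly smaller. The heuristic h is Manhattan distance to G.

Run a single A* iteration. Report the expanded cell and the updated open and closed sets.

step 1: expand (1,1) (f=5, h=2) → closed; open now [(0,1) g=4 f=5, (1,0) g=4 f=5, (1,2) g=4 f=7, (2,0) g=3 f=5, (2,2) g=3 f=7, (3,0) g=2 f=5, (3,2) g=2 f=7, (4,0) g=1 f=5, (4,2) g=1 f=7, (5,1) g=1 f=7]

expanded=(1,1); open=[(0,1) g=4 f=5, (1,0) g=4 f=5, (1,2) g=4 f=7, (2,0) g=3 f=5, (2,2) g=3 f=7, (3,0) g=2 f=5, (3,2) g=2 f=7, (4,0) g=1 f=5, (4,2) g=1 f=7, (5,1) g=1 f=7]; closed=[(1,1), (2,1), (3,1), (4,1)]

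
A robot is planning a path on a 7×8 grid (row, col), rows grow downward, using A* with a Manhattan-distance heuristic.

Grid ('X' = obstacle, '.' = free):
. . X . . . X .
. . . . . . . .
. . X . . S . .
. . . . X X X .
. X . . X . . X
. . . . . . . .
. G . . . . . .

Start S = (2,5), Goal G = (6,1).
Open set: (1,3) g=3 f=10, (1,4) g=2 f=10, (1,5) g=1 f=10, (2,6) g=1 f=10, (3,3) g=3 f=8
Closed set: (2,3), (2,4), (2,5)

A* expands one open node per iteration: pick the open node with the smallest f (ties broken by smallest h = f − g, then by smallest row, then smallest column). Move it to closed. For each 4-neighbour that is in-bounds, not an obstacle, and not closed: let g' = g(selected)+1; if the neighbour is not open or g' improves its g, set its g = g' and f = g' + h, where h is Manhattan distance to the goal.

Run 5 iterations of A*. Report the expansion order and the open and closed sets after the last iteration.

order=[(3,3) → (3,2) → (3,1) → (4,2) → (5,2)]; open=[(1,3) g=3 f=10, (1,4) g=2 f=10, (1,5) g=1 f=10, (2,1) g=6 f=10, (2,6) g=1 f=10, (3,0) g=6 f=10, (4,3) g=4 f=8, (5,1) g=7 f=8, (5,3) g=7 f=10, (6,2) g=7 f=8]; closed=[(2,3), (2,4), (2,5), (3,1), (3,2), (3,3), (4,2), (5,2)]

step 1: expand (3,3) (f=8, h=5) → closed; open now [(1,3) g=3 f=10, (1,4) g=2 f=10, (1,5) g=1 f=10, (2,6) g=1 f=10, (3,2) g=4 f=8, (4,3) g=4 f=8]
step 2: expand (3,2) (f=8, h=4) → closed; open now [(1,3) g=3 f=10, (1,4) g=2 f=10, (1,5) g=1 f=10, (2,6) g=1 f=10, (3,1) g=5 f=8, (4,2) g=5 f=8, (4,3) g=4 f=8]
step 3: expand (3,1) (f=8, h=3) → closed; open now [(1,3) g=3 f=10, (1,4) g=2 f=10, (1,5) g=1 f=10, (2,1) g=6 f=10, (2,6) g=1 f=10, (3,0) g=6 f=10, (4,2) g=5 f=8, (4,3) g=4 f=8]
step 4: expand (4,2) (f=8, h=3) → closed; open now [(1,3) g=3 f=10, (1,4) g=2 f=10, (1,5) g=1 f=10, (2,1) g=6 f=10, (2,6) g=1 f=10, (3,0) g=6 f=10, (4,3) g=4 f=8, (5,2) g=6 f=8]
step 5: expand (5,2) (f=8, h=2) → closed; open now [(1,3) g=3 f=10, (1,4) g=2 f=10, (1,5) g=1 f=10, (2,1) g=6 f=10, (2,6) g=1 f=10, (3,0) g=6 f=10, (4,3) g=4 f=8, (5,1) g=7 f=8, (5,3) g=7 f=10, (6,2) g=7 f=8]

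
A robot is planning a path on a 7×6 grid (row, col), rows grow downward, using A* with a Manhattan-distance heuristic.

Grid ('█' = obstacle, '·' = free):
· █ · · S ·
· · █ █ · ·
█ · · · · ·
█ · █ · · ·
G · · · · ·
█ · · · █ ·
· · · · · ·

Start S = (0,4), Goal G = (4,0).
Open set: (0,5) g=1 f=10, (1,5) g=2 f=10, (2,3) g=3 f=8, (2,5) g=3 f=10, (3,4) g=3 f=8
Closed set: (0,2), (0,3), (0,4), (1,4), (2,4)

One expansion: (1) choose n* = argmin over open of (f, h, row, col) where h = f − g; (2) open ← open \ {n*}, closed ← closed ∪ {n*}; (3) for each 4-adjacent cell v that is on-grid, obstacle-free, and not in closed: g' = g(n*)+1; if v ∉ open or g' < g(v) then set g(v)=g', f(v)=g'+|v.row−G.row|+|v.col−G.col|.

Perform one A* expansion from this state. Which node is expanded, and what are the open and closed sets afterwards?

step 1: expand (2,3) (f=8, h=5) → closed; open now [(0,5) g=1 f=10, (1,5) g=2 f=10, (2,2) g=4 f=8, (2,5) g=3 f=10, (3,3) g=4 f=8, (3,4) g=3 f=8]

expanded=(2,3); open=[(0,5) g=1 f=10, (1,5) g=2 f=10, (2,2) g=4 f=8, (2,5) g=3 f=10, (3,3) g=4 f=8, (3,4) g=3 f=8]; closed=[(0,2), (0,3), (0,4), (1,4), (2,3), (2,4)]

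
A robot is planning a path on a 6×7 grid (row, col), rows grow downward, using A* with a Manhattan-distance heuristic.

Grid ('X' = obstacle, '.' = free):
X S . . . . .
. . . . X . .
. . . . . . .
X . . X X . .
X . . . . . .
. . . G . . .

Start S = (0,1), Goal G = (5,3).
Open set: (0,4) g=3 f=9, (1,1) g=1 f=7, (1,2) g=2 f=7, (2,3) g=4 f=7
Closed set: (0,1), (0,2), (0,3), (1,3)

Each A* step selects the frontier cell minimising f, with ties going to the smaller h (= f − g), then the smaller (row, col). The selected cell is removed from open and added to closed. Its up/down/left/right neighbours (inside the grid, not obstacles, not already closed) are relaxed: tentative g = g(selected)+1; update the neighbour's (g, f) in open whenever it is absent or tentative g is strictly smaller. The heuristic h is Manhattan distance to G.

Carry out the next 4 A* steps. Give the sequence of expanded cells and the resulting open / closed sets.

step 1: expand (2,3) (f=7, h=3) → closed; open now [(0,4) g=3 f=9, (1,1) g=1 f=7, (1,2) g=2 f=7, (2,2) g=5 f=9, (2,4) g=5 f=9]
step 2: expand (1,2) (f=7, h=5) → closed; open now [(0,4) g=3 f=9, (1,1) g=1 f=7, (2,2) g=3 f=7, (2,4) g=5 f=9]
step 3: expand (2,2) (f=7, h=4) → closed; open now [(0,4) g=3 f=9, (1,1) g=1 f=7, (2,1) g=4 f=9, (2,4) g=5 f=9, (3,2) g=4 f=7]
step 4: expand (3,2) (f=7, h=3) → closed; open now [(0,4) g=3 f=9, (1,1) g=1 f=7, (2,1) g=4 f=9, (2,4) g=5 f=9, (3,1) g=5 f=9, (4,2) g=5 f=7]

order=[(2,3) → (1,2) → (2,2) → (3,2)]; open=[(0,4) g=3 f=9, (1,1) g=1 f=7, (2,1) g=4 f=9, (2,4) g=5 f=9, (3,1) g=5 f=9, (4,2) g=5 f=7]; closed=[(0,1), (0,2), (0,3), (1,2), (1,3), (2,2), (2,3), (3,2)]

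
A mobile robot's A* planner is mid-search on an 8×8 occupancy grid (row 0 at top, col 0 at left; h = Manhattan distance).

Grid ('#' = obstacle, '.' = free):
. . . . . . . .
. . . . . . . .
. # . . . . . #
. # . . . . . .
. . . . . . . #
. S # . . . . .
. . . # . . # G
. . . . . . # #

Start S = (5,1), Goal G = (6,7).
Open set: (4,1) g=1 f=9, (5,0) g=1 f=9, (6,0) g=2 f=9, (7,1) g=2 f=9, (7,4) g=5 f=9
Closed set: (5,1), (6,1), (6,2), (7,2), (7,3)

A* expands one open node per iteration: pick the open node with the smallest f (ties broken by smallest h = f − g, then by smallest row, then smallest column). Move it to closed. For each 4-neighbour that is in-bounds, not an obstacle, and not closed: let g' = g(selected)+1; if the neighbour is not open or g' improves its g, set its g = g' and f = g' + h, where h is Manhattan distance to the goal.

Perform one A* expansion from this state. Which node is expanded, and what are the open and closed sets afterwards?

step 1: expand (7,4) (f=9, h=4) → closed; open now [(4,1) g=1 f=9, (5,0) g=1 f=9, (6,0) g=2 f=9, (6,4) g=6 f=9, (7,1) g=2 f=9, (7,5) g=6 f=9]

expanded=(7,4); open=[(4,1) g=1 f=9, (5,0) g=1 f=9, (6,0) g=2 f=9, (6,4) g=6 f=9, (7,1) g=2 f=9, (7,5) g=6 f=9]; closed=[(5,1), (6,1), (6,2), (7,2), (7,3), (7,4)]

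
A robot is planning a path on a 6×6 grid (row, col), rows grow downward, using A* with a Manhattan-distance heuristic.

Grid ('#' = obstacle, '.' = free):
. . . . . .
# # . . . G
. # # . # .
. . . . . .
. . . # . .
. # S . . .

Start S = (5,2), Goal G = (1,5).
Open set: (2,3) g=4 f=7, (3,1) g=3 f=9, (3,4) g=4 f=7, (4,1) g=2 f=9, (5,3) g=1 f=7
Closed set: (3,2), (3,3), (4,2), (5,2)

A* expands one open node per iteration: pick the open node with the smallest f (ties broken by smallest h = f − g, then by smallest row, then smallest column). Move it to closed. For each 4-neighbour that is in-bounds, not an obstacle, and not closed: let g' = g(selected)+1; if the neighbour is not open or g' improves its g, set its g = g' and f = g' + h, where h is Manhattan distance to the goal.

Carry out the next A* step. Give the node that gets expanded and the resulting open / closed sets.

expanded=(2,3); open=[(1,3) g=5 f=7, (3,1) g=3 f=9, (3,4) g=4 f=7, (4,1) g=2 f=9, (5,3) g=1 f=7]; closed=[(2,3), (3,2), (3,3), (4,2), (5,2)]

step 1: expand (2,3) (f=7, h=3) → closed; open now [(1,3) g=5 f=7, (3,1) g=3 f=9, (3,4) g=4 f=7, (4,1) g=2 f=9, (5,3) g=1 f=7]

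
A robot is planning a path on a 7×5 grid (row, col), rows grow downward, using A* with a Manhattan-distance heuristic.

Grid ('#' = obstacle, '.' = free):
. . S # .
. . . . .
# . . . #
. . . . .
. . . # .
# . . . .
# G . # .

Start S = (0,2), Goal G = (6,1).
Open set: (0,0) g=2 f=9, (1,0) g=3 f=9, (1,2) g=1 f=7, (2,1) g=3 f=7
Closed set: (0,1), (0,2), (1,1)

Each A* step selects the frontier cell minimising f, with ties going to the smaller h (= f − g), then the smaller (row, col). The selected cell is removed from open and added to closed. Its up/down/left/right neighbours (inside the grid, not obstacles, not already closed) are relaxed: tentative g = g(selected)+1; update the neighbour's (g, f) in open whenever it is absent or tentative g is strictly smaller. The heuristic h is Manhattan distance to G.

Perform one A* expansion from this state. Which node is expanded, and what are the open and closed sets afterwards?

step 1: expand (2,1) (f=7, h=4) → closed; open now [(0,0) g=2 f=9, (1,0) g=3 f=9, (1,2) g=1 f=7, (2,2) g=4 f=9, (3,1) g=4 f=7]

expanded=(2,1); open=[(0,0) g=2 f=9, (1,0) g=3 f=9, (1,2) g=1 f=7, (2,2) g=4 f=9, (3,1) g=4 f=7]; closed=[(0,1), (0,2), (1,1), (2,1)]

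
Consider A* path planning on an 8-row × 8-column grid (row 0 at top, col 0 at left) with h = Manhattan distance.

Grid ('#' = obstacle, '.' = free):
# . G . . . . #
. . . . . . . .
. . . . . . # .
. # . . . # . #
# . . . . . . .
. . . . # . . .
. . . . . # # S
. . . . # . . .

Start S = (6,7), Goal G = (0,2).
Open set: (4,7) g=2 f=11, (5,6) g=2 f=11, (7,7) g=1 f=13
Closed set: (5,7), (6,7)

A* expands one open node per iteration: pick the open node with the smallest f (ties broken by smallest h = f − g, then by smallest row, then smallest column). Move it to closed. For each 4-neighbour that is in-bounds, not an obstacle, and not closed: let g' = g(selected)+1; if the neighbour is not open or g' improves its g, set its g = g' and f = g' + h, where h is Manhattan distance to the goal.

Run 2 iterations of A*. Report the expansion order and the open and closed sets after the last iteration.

step 1: expand (4,7) (f=11, h=9) → closed; open now [(4,6) g=3 f=11, (5,6) g=2 f=11, (7,7) g=1 f=13]
step 2: expand (4,6) (f=11, h=8) → closed; open now [(3,6) g=4 f=11, (4,5) g=4 f=11, (5,6) g=2 f=11, (7,7) g=1 f=13]

order=[(4,7) → (4,6)]; open=[(3,6) g=4 f=11, (4,5) g=4 f=11, (5,6) g=2 f=11, (7,7) g=1 f=13]; closed=[(4,6), (4,7), (5,7), (6,7)]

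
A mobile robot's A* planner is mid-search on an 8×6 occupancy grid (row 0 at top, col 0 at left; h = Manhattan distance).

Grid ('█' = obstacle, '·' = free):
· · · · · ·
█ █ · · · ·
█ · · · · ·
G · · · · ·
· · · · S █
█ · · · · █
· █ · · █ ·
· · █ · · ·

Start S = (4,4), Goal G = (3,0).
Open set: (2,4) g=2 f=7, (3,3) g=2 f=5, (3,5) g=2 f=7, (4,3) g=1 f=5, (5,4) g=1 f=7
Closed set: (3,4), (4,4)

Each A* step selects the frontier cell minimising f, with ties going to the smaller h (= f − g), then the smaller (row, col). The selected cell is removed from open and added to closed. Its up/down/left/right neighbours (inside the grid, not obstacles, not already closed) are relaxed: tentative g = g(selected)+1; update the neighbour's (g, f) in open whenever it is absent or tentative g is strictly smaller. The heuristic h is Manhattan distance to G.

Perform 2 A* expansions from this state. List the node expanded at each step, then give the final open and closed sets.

step 1: expand (3,3) (f=5, h=3) → closed; open now [(2,3) g=3 f=7, (2,4) g=2 f=7, (3,2) g=3 f=5, (3,5) g=2 f=7, (4,3) g=1 f=5, (5,4) g=1 f=7]
step 2: expand (3,2) (f=5, h=2) → closed; open now [(2,2) g=4 f=7, (2,3) g=3 f=7, (2,4) g=2 f=7, (3,1) g=4 f=5, (3,5) g=2 f=7, (4,2) g=4 f=7, (4,3) g=1 f=5, (5,4) g=1 f=7]

order=[(3,3) → (3,2)]; open=[(2,2) g=4 f=7, (2,3) g=3 f=7, (2,4) g=2 f=7, (3,1) g=4 f=5, (3,5) g=2 f=7, (4,2) g=4 f=7, (4,3) g=1 f=5, (5,4) g=1 f=7]; closed=[(3,2), (3,3), (3,4), (4,4)]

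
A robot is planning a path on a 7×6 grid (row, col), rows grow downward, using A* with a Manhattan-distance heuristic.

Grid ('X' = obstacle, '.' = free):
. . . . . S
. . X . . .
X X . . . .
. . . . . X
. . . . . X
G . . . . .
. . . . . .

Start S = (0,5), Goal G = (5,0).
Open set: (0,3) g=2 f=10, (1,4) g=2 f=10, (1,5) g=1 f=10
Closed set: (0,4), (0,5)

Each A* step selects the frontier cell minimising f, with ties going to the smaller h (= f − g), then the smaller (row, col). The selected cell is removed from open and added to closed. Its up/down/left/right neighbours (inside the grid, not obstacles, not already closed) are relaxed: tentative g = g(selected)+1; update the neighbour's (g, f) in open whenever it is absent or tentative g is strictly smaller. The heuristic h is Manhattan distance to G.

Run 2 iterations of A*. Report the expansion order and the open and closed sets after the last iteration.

step 1: expand (0,3) (f=10, h=8) → closed; open now [(0,2) g=3 f=10, (1,3) g=3 f=10, (1,4) g=2 f=10, (1,5) g=1 f=10]
step 2: expand (0,2) (f=10, h=7) → closed; open now [(0,1) g=4 f=10, (1,3) g=3 f=10, (1,4) g=2 f=10, (1,5) g=1 f=10]

order=[(0,3) → (0,2)]; open=[(0,1) g=4 f=10, (1,3) g=3 f=10, (1,4) g=2 f=10, (1,5) g=1 f=10]; closed=[(0,2), (0,3), (0,4), (0,5)]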